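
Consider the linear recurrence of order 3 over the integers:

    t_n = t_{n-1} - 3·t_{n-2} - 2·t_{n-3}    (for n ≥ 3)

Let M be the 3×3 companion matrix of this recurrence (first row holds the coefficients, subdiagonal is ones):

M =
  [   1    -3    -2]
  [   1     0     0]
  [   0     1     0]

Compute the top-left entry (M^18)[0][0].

-67427

(M^18)[0][0] is the top entry after applying M 18 times to the unit state (1, 0, 0). Equivalently it is h_{20} for the auxiliary sequence (h_n) obeying the same recurrence with h_2 = 1 and h_i = 0 for 0 ≤ i < 2:
h_3 = 1·1 + -3·0 + -2·0 = 1
h_4 = 1·1 + -3·1 + -2·0 = -2
h_5 = 1·-2 + -3·1 + -2·1 = -7
h_6 = 1·-7 + -3·-2 + -2·1 = -3
h_7 = 1·-3 + -3·-7 + -2·-2 = 22
h_8 = 1·22 + -3·-3 + -2·-7 = 45
h_9 = 1·45 + -3·22 + -2·-3 = -15
h_10 = 1·-15 + -3·45 + -2·22 = -194
h_11 = 1·-194 + -3·-15 + -2·45 = -239
h_12 = 1·-239 + -3·-194 + -2·-15 = 373
h_13 = 1·373 + -3·-239 + -2·-194 = 1478
h_14 = 1·1478 + -3·373 + -2·-239 = 837
h_15 = 1·837 + -3·1478 + -2·373 = -4343
h_16 = 1·-4343 + -3·837 + -2·1478 = -9810
h_17 = 1·-9810 + -3·-4343 + -2·837 = 1545
h_18 = 1·1545 + -3·-9810 + -2·-4343 = 39661
h_19 = 1·39661 + -3·1545 + -2·-9810 = 54646
h_20 = 1·54646 + -3·39661 + -2·1545 = -67427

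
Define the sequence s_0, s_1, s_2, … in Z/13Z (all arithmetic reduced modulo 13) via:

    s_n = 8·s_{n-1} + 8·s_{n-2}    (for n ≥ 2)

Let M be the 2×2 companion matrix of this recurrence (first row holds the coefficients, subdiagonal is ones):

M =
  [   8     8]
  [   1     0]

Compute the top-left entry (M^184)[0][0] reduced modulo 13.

(M^184)[0][0] is the top entry after applying M 184 times to the unit state (1, 0). Equivalently it is h_{185} for the auxiliary sequence (h_n) obeying the same recurrence with h_1 = 1 and h_i = 0 for 0 ≤ i < 1:
h_2 = 8·1 + 8·0 = 8
h_3 = 8·8 + 8·1 = 7
h_4 = 8·7 + 8·8 = 3
h_5 = 8·3 + 8·7 = 2
h_6 = 8·2 + 8·3 = 1
h_7 = 8·1 + 8·2 = 11
h_8 = 8·11 + 8·1 = 5
h_9 = 8·5 + 8·11 = 11
h_10 = 8·11 + 8·5 = 11
h_11 = 8·11 + 8·11 = 7
h_12 = 8·7 + 8·11 = 1
h_13 = 8·1 + 8·7 = 12
h_14 = 8·12 + 8·1 = 0
h_15 = 8·0 + 8·12 = 5
h_16 = 8·5 + 8·0 = 1
h_17 = 8·1 + 8·5 = 9
h_18 = 8·9 + 8·1 = 2
h_19 = 8·2 + 8·9 = 10
h_20 = 8·10 + 8·2 = 5
h_21 = 8·5 + 8·10 = 3
h_22 = 8·3 + 8·5 = 12
h_23 = 8·12 + 8·3 = 3
h_24 = 8·3 + 8·12 = 3
h_25 = 8·3 + 8·3 = 9
h_26 = 8·9 + 8·3 = 5
h_27 = 8·5 + 8·9 = 8
h_28 = 8·8 + 8·5 = 0
h_29 = 8·0 + 8·8 = 12
h_30 = 8·12 + 8·0 = 5
h_31 = 8·5 + 8·12 = 6
h_32 = 8·6 + 8·5 = 10
h_33 = 8·10 + 8·6 = 11
h_34 = 8·11 + 8·10 = 12
h_35 = 8·12 + 8·11 = 2
h_36 = 8·2 + 8·12 = 8
h_37 = 8·8 + 8·2 = 2
h_38 = 8·2 + 8·8 = 2
h_39 = 8·2 + 8·2 = 6
h_40 = 8·6 + 8·2 = 12
h_41 = 8·12 + 8·6 = 1
h_42 = 8·1 + 8·12 = 0
h_43 = 8·0 + 8·1 = 8
h_44 = 8·8 + 8·0 = 12
h_45 = 8·12 + 8·8 = 4
h_46 = 8·4 + 8·12 = 11
h_47 = 8·11 + 8·4 = 3
h_48 = 8·3 + 8·11 = 8
h_49 = 8·8 + 8·3 = 10
h_50 = 8·10 + 8·8 = 1
h_51 = 8·1 + 8·10 = 10
h_52 = 8·10 + 8·1 = 10
h_53 = 8·10 + 8·10 = 4
h_54 = 8·4 + 8·10 = 8
h_55 = 8·8 + 8·4 = 5
h_56 = 8·5 + 8·8 = 0
h_57 = 8·0 + 8·5 = 1
(h_56, h_57) = (0, 1) = (h_0, h_1), so the sequence has period 56.
185 ≡ 17 (mod 56), hence h_185 = h_17 = 9.

9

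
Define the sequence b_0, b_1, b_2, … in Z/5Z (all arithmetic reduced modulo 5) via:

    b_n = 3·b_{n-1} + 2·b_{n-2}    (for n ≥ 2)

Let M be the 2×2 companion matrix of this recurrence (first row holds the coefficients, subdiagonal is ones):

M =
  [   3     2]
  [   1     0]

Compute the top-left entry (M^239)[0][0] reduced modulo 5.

0

(M^239)[0][0] is the top entry after applying M 239 times to the unit state (1, 0). Equivalently it is h_{240} for the auxiliary sequence (h_n) obeying the same recurrence with h_1 = 1 and h_i = 0 for 0 ≤ i < 1:
h_2 = 3·1 + 2·0 = 3
h_3 = 3·3 + 2·1 = 1
h_4 = 3·1 + 2·3 = 4
h_5 = 3·4 + 2·1 = 4
h_6 = 3·4 + 2·4 = 0
h_7 = 3·0 + 2·4 = 3
h_8 = 3·3 + 2·0 = 4
h_9 = 3·4 + 2·3 = 3
h_10 = 3·3 + 2·4 = 2
h_11 = 3·2 + 2·3 = 2
h_12 = 3·2 + 2·2 = 0
h_13 = 3·0 + 2·2 = 4
h_14 = 3·4 + 2·0 = 2
h_15 = 3·2 + 2·4 = 4
h_16 = 3·4 + 2·2 = 1
h_17 = 3·1 + 2·4 = 1
h_18 = 3·1 + 2·1 = 0
h_19 = 3·0 + 2·1 = 2
h_20 = 3·2 + 2·0 = 1
h_21 = 3·1 + 2·2 = 2
h_22 = 3·2 + 2·1 = 3
h_23 = 3·3 + 2·2 = 3
h_24 = 3·3 + 2·3 = 0
h_25 = 3·0 + 2·3 = 1
(h_24, h_25) = (0, 1) = (h_0, h_1), so the sequence has period 24.
240 ≡ 0 (mod 24), hence h_240 = h_0 = 0.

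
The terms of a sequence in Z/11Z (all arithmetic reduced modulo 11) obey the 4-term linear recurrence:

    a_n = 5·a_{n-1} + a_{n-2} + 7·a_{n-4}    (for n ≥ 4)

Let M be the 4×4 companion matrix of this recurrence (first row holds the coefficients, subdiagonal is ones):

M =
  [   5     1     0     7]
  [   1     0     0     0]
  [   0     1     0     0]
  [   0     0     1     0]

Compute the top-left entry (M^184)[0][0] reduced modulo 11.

(M^184)[0][0] is the top entry after applying M 184 times to the unit state (1, 0, 0, 0). Equivalently it is h_{187} for the auxiliary sequence (h_n) obeying the same recurrence with h_3 = 1 and h_i = 0 for 0 ≤ i < 3:
h_4 = 5·1 + 1·0 + 0·0 + 7·0 = 5
h_5 = 5·5 + 1·1 + 0·0 + 7·0 = 4
h_6 = 5·4 + 1·5 + 0·1 + 7·0 = 3
h_7 = 5·3 + 1·4 + 0·5 + 7·1 = 4
h_8 = 5·4 + 1·3 + 0·4 + 7·5 = 3
h_9 = 5·3 + 1·4 + 0·3 + 7·4 = 3
Continuing the recurrence:
  h_10 = 6;  h_11 = 6;  h_12 = 2;  h_13 = 4;  h_14 = 9;  h_15 = 3
  h_16 = 5;  h_17 = 1;  h_18 = 7;  h_19 = 2;  h_20 = 8;  h_21 = 5
  h_22 = 5;  h_23 = 0;  h_24 = 6;  h_25 = 10;  h_26 = 3;  h_27 = 3
  h_28 = 5;  h_29 = 10;  h_30 = 10;  h_31 = 4;  h_32 = 10;  h_33 = 3
  h_34 = 7;  h_35 = 0;  h_36 = 0;  h_37 = 10;  h_38 = 0;  h_39 = 10
  h_40 = 6;  h_41 = 0;  h_42 = 6;  h_43 = 1;  h_44 = 9;  h_45 = 2
  h_46 = 6;  h_47 = 6;  h_48 = 0;  h_49 = 9;  h_50 = 10;  h_51 = 2
  h_52 = 9;  h_53 = 0;  h_54 = 2;  h_55 = 2;  h_56 = 9;  h_57 = 3
  h_58 = 5;  h_59 = 9;  h_60 = 3;  h_61 = 1;  h_62 = 10;  h_63 = 4
  h_64 = 7;  h_65 = 2;  h_66 = 10;  h_67 = 3;  h_68 = 8;  h_69 = 2
  h_70 = 0;  h_71 = 1;  h_72 = 6;  h_73 = 1;  h_74 = 0;  h_75 = 8
  h_76 = 5;  h_77 = 7;  h_78 = 7;  h_79 = 10;  h_80 = 4;  h_81 = 2
  h_82 = 8;  h_83 = 2;  h_84 = 2;  h_85 = 4;  h_86 = 1;  h_87 = 1
  h_88 = 9;  h_89 = 8;  h_90 = 1;  h_91 = 9;  h_92 = 10;  h_93 = 5
  h_94 = 9;  h_95 = 3;  h_96 = 6;  h_97 = 2;  h_98 = 2;  h_99 = 0
  h_100 = 0;  h_101 = 3;  h_102 = 7;  h_103 = 5;  h_104 = 10;  h_105 = 10
  h_106 = 10;  h_107 = 7;  h_108 = 5;  h_109 = 3;  h_110 = 2;  h_111 = 7
  h_112 = 6;  h_113 = 3;  h_114 = 2;  h_115 = 7;  h_116 = 2;  h_117 = 5
  h_118 = 8;  h_119 = 6;  h_120 = 8;  h_121 = 4;  h_122 = 7;  h_123 = 4
  h_124 = 6;  h_125 = 7;  h_126 = 2;  h_127 = 1;  h_128 = 5;  h_129 = 9
  h_130 = 9;  h_131 = 6;  h_132 = 8;  h_133 = 10;  h_134 = 0;  h_135 = 8
  h_136 = 8;  h_137 = 8;  h_138 = 4;  h_139 = 7;  h_140 = 7;  h_141 = 10
  h_142 = 8;  h_143 = 0;  h_144 = 2;  h_145 = 3;  h_146 = 7;  h_147 = 5
  h_148 = 2;  h_149 = 3;  h_150 = 0;  h_151 = 5;  h_152 = 6;  h_153 = 1
  h_154 = 0;  h_155 = 3;  h_156 = 2;  h_157 = 9;  h_158 = 3;  h_159 = 1
  h_160 = 0;  h_161 = 9;  h_162 = 0;  h_163 = 5;  h_164 = 3;  h_165 = 6
  h_166 = 0;  h_167 = 8;  h_168 = 6;  h_169 = 3;  h_170 = 10;  h_171 = 10
  h_172 = 3;  h_173 = 2;  h_174 = 6;  h_175 = 3;  h_176 = 9;  h_177 = 7
  h_178 = 9;  h_179 = 7;  h_180 = 8;  h_181 = 8;  h_182 = 1;  h_183 = 7
  h_184 = 4;  h_185 = 6
h_186 = 5·6 + 1·4 + 0·7 + 7·1 = 8
h_187 = 5·8 + 1·6 + 0·4 + 7·7 = 7

7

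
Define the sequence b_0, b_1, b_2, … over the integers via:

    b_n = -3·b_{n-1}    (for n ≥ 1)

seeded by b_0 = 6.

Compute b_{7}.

-13122

b_1 = -3·6 = -18
b_2 = -3·-18 = 54
b_3 = -3·54 = -162
b_4 = -3·-162 = 486
b_5 = -3·486 = -1458
b_6 = -3·-1458 = 4374
b_7 = -3·4374 = -13122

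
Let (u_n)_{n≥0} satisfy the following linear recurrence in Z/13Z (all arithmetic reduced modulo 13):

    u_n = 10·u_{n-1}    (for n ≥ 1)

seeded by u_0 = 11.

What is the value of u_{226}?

u_1 = 10·11 = 6
u_2 = 10·6 = 8
u_3 = 10·8 = 2
u_4 = 10·2 = 7
u_5 = 10·7 = 5
u_6 = 10·5 = 11
(u_6) = (11) = (u_0), so the sequence has period 6.
226 ≡ 4 (mod 6), hence u_226 = u_4 = 7.

7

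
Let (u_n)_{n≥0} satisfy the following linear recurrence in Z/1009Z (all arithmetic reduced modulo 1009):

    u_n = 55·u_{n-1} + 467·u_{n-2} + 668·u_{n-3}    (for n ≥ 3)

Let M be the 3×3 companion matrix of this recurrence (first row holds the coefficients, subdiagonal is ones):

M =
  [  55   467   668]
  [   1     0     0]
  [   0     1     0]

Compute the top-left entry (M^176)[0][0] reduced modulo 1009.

(M^176)[0][0] is the top entry after applying M 176 times to the unit state (1, 0, 0). Equivalently it is h_{178} for the auxiliary sequence (h_n) obeying the same recurrence with h_2 = 1 and h_i = 0 for 0 ≤ i < 2:
h_3 = 55·1 + 467·0 + 668·0 = 55
h_4 = 55·55 + 467·1 + 668·0 = 465
h_5 = 55·465 + 467·55 + 668·1 = 469
h_6 = 55·469 + 467·465 + 668·55 = 197
h_7 = 55·197 + 467·469 + 668·465 = 663
h_8 = 55·663 + 467·197 + 668·469 = 823
Continuing the recurrence:
  h_9 = 144;  h_10 = 702;  h_11 = 781;  h_12 = 823;  h_13 = 89;  h_14 = 826
  h_15 = 78;  h_16 = 479;  h_17 = 58;  h_18 = 503;  h_19 = 384;  h_20 = 137
  h_21 = 205;  h_22 = 814;  h_23 = 960;  h_24 = 802;  h_25 = 948;  h_26 = 432
  h_27 = 275;  h_28 = 555;  h_29 = 539;  h_30 = 318;  h_31 = 237;  h_32 = 949
  h_33 = 959;  h_34 = 412;  h_35 = 599;  h_36 = 239;  h_37 = 27;  h_38 = 658
  h_39 = 597;  h_40 = 971;  h_41 = 872;  h_42 = 185;  h_43 = 523;  h_44 = 437
  h_45 = 364;  h_46 = 351;  h_47 = 925;  h_48 = 867;  h_49 = 765;  h_50 = 369
  h_51 = 174;  h_52 = 739;  h_53 = 110;  h_54 = 228;  h_55 = 594;  h_56 = 736
  h_57 = 997;  h_58 = 247;  h_59 = 174;  h_60 = 868;  h_61 = 375;  h_62 = 380
  h_63 = 937;  h_64 = 220;  h_65 = 246;  h_66 = 571;  h_67 = 637;  h_68 = 871
  h_69 = 332;  h_70 = 955;  h_71 = 359;  h_72 = 377;  h_73 = 966;  h_74 = 825
  h_75 = 664;  h_76 = 570;  h_77 = 582;  h_78 = 137;  h_79 = 203;  h_80 = 789
  h_81 = 669;  h_82 = 38;  h_83 = 59;  h_84 = 716;  h_85 = 498;  h_86 = 601
  h_87 = 276;  h_88 = 913;  h_89 = 400;  h_90 = 96;  h_91 = 818;  h_92 = 845
  h_93 = 217;  h_94 = 478;  h_95 = 924;  h_96 = 267;  h_97 = 675;  h_98 = 98
  h_99 = 525;  h_100 = 861;  h_101 = 808;  h_102 = 117;  h_103 = 369;  h_104 = 197
  h_105 = 992;  h_106 = 550;  h_107 = 539;  h_108 = 691;  h_109 = 259;  h_110 = 784
  h_111 = 81;  h_112 = 753;  h_113 = 581;  h_114 = 817;  h_115 = 967;  h_116 = 497
  h_117 = 545;  h_118 = 939;  h_119 = 468;  h_120 = 933;  h_121 = 122;  h_122 = 313
  h_123 = 214;  h_124 = 304;  h_125 = 844;  h_126 = 388;  h_127 = 43;  h_128 = 693
  h_129 = 554;  h_130 = 414;  h_131 = 779;  h_132 = 855;  h_133 = 241;  h_134 = 596
  h_135 = 77;  h_136 = 604;  h_137 = 140;  h_138 = 162;  h_139 = 505;  h_140 = 194
  h_141 = 562;  h_142 = 762;  h_143 = 86;  h_144 = 439;  h_145 = 211;  h_146 = 627
  h_147 = 476;  h_148 = 842;  h_149 = 309;  h_150 = 688;  h_151 = 966;  h_152 = 663
  h_153 = 729;  h_154 = 130;  h_155 = 430;  h_156 = 238;  h_157 = 58;  h_158 = 1003
  h_159 = 84;  h_160 = 202;  h_161 = 925;  h_162 = 530;  h_163 = 751;  h_164 = 633
  h_165 = 984;  h_166 = 812;  h_167 = 770;  h_168 = 245;  h_169 = 318;  h_170 = 505
  h_171 = 917;  h_172 = 248;  h_173 = 271;  h_174 = 653;  h_175 = 211;  h_176 = 147
h_177 = 55·147 + 467·211 + 668·653 = 993
h_178 = 55·993 + 467·147 + 668·211 = 863

863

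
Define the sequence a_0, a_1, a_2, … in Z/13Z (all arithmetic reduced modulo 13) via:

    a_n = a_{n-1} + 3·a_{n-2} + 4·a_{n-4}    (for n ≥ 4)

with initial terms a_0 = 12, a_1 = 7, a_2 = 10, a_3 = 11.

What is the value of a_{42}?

a_4 = 1·11 + 3·10 + 0·7 + 4·12 = 11
a_5 = 1·11 + 3·11 + 0·10 + 4·7 = 7
a_6 = 1·7 + 3·11 + 0·11 + 4·10 = 2
a_7 = 1·2 + 3·7 + 0·11 + 4·11 = 2
a_8 = 1·2 + 3·2 + 0·7 + 4·11 = 0
a_9 = 1·0 + 3·2 + 0·2 + 4·7 = 8
a_10 = 1·8 + 3·0 + 0·2 + 4·2 = 3
a_11 = 1·3 + 3·8 + 0·0 + 4·2 = 9
a_12 = 1·9 + 3·3 + 0·8 + 4·0 = 5
a_13 = 1·5 + 3·9 + 0·3 + 4·8 = 12
a_14 = 1·12 + 3·5 + 0·9 + 4·3 = 0
a_15 = 1·0 + 3·12 + 0·5 + 4·9 = 7
a_16 = 1·7 + 3·0 + 0·12 + 4·5 = 1
a_17 = 1·1 + 3·7 + 0·0 + 4·12 = 5
a_18 = 1·5 + 3·1 + 0·7 + 4·0 = 8
a_19 = 1·8 + 3·5 + 0·1 + 4·7 = 12
a_20 = 1·12 + 3·8 + 0·5 + 4·1 = 1
a_21 = 1·1 + 3·12 + 0·8 + 4·5 = 5
a_22 = 1·5 + 3·1 + 0·12 + 4·8 = 1
a_23 = 1·1 + 3·5 + 0·1 + 4·12 = 12
a_24 = 1·12 + 3·1 + 0·5 + 4·1 = 6
a_25 = 1·6 + 3·12 + 0·1 + 4·5 = 10
a_26 = 1·10 + 3·6 + 0·12 + 4·1 = 6
a_27 = 1·6 + 3·10 + 0·6 + 4·12 = 6
a_28 = 1·6 + 3·6 + 0·10 + 4·6 = 9
a_29 = 1·9 + 3·6 + 0·6 + 4·10 = 2
a_30 = 1·2 + 3·9 + 0·6 + 4·6 = 1
a_31 = 1·1 + 3·2 + 0·9 + 4·6 = 5
a_32 = 1·5 + 3·1 + 0·2 + 4·9 = 5
a_33 = 1·5 + 3·5 + 0·1 + 4·2 = 2
a_34 = 1·2 + 3·5 + 0·5 + 4·1 = 8
a_35 = 1·8 + 3·2 + 0·5 + 4·5 = 8
a_36 = 1·8 + 3·8 + 0·2 + 4·5 = 0
a_37 = 1·0 + 3·8 + 0·8 + 4·2 = 6
a_38 = 1·6 + 3·0 + 0·8 + 4·8 = 12
a_39 = 1·12 + 3·6 + 0·0 + 4·8 = 10
a_40 = 1·10 + 3·12 + 0·6 + 4·0 = 7
a_41 = 1·7 + 3·10 + 0·12 + 4·6 = 9
a_42 = 1·9 + 3·7 + 0·10 + 4·12 = 0

0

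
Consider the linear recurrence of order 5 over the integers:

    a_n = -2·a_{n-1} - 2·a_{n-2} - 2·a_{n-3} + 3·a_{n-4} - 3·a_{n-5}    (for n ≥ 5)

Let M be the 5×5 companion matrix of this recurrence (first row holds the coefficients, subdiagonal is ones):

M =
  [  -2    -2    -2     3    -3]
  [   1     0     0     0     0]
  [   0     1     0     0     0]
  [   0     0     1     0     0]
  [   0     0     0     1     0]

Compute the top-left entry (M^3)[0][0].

(M^3)[0][0] is the top entry after applying M 3 times to the unit state (1, 0, 0, 0, 0). Equivalently it is h_{7} for the auxiliary sequence (h_n) obeying the same recurrence with h_4 = 1 and h_i = 0 for 0 ≤ i < 4:
h_5 = -2·1 + -2·0 + -2·0 + 3·0 + -3·0 = -2
h_6 = -2·-2 + -2·1 + -2·0 + 3·0 + -3·0 = 2
h_7 = -2·2 + -2·-2 + -2·1 + 3·0 + -3·0 = -2

-2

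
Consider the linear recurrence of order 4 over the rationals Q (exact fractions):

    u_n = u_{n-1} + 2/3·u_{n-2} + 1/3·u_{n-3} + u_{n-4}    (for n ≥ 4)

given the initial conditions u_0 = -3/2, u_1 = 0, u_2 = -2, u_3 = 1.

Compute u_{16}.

u_4 = 1·1 + 2/3·-2 + 1/3·0 + 1·-3/2 = -11/6
u_5 = 1·-11/6 + 2/3·1 + 1/3·-2 + 1·0 = -11/6
u_6 = 1·-11/6 + 2/3·-11/6 + 1/3·1 + 1·-2 = -85/18
u_7 = 1·-85/18 + 2/3·-11/6 + 1/3·-11/6 + 1·1 = -50/9
u_8 = 1·-50/9 + 2/3·-85/18 + 1/3·-11/6 + 1·-11/6 = -301/27
u_9 = 1·-301/27 + 2/3·-50/9 + 1/3·-85/18 + 1·-11/6 = -493/27
u_10 = 1·-493/27 + 2/3·-301/27 + 1/3·-50/9 + 1·-85/18 = -5227/162
u_11 = 1·-5227/162 + 2/3·-493/27 + 1/3·-301/27 + 1·-50/9 = -8701/162
u_12 = 1·-8701/162 + 2/3·-5227/162 + 1/3·-493/27 + 1·-301/27 = -44933/486
u_13 = 1·-44933/486 + 2/3·-8701/162 + 1/3·-5227/162 + 1·-493/27 = -38218/243
u_14 = 1·-38218/243 + 2/3·-44933/486 + 1/3·-8701/162 + 1·-5227/162 = -196160/729
u_15 = 1·-196160/729 + 2/3·-38218/243 + 1/3·-44933/486 + 1·-8701/162 = -334217/729
u_16 = 1·-334217/729 + 2/3·-196160/729 + 1/3·-38218/243 + 1·-44933/486 = -3423647/4374

-3423647/4374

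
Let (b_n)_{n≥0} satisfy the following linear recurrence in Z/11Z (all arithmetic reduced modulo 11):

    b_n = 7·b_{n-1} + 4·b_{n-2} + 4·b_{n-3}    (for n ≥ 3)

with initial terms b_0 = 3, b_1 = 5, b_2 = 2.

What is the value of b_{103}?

b_3 = 7·2 + 4·5 + 4·3 = 2
b_4 = 7·2 + 4·2 + 4·5 = 9
b_5 = 7·9 + 4·2 + 4·2 = 2
b_6 = 7·2 + 4·9 + 4·2 = 3
b_7 = 7·3 + 4·2 + 4·9 = 10
b_8 = 7·10 + 4·3 + 4·2 = 2
b_9 = 7·2 + 4·10 + 4·3 = 0
b_10 = 7·0 + 4·2 + 4·10 = 4
b_11 = 7·4 + 4·0 + 4·2 = 3
b_12 = 7·3 + 4·4 + 4·0 = 4
b_13 = 7·4 + 4·3 + 4·4 = 1
b_14 = 7·1 + 4·4 + 4·3 = 2
b_15 = 7·2 + 4·1 + 4·4 = 1
b_16 = 7·1 + 4·2 + 4·1 = 8
b_17 = 7·8 + 4·1 + 4·2 = 2
b_18 = 7·2 + 4·8 + 4·1 = 6
b_19 = 7·6 + 4·2 + 4·8 = 5
b_20 = 7·5 + 4·6 + 4·2 = 1
b_21 = 7·1 + 4·5 + 4·6 = 7
b_22 = 7·7 + 4·1 + 4·5 = 7
b_23 = 7·7 + 4·7 + 4·1 = 4
b_24 = 7·4 + 4·7 + 4·7 = 7
b_25 = 7·7 + 4·4 + 4·7 = 5
b_26 = 7·5 + 4·7 + 4·4 = 2
b_27 = 7·2 + 4·5 + 4·7 = 7
b_28 = 7·7 + 4·2 + 4·5 = 0
b_29 = 7·0 + 4·7 + 4·2 = 3
b_30 = 7·3 + 4·0 + 4·7 = 5
b_31 = 7·5 + 4·3 + 4·0 = 3
b_32 = 7·3 + 4·5 + 4·3 = 9
b_33 = 7·9 + 4·3 + 4·5 = 7
b_34 = 7·7 + 4·9 + 4·3 = 9
b_35 = 7·9 + 4·7 + 4·9 = 6
b_36 = 7·6 + 4·9 + 4·7 = 7
b_37 = 7·7 + 4·6 + 4·9 = 10
b_38 = 7·10 + 4·7 + 4·6 = 1
b_39 = 7·1 + 4·10 + 4·7 = 9
b_40 = 7·9 + 4·1 + 4·10 = 8
b_41 = 7·8 + 4·9 + 4·1 = 8
b_42 = 7·8 + 4·8 + 4·9 = 3
b_43 = 7·3 + 4·8 + 4·8 = 8
b_44 = 7·8 + 4·3 + 4·8 = 1
b_45 = 7·1 + 4·8 + 4·3 = 7
b_46 = 7·7 + 4·1 + 4·8 = 8
b_47 = 7·8 + 4·7 + 4·1 = 0
b_48 = 7·0 + 4·8 + 4·7 = 5
b_49 = 7·5 + 4·0 + 4·8 = 1
b_50 = 7·1 + 4·5 + 4·0 = 5
b_51 = 7·5 + 4·1 + 4·5 = 4
b_52 = 7·4 + 4·5 + 4·1 = 8
b_53 = 7·8 + 4·4 + 4·5 = 4
b_54 = 7·4 + 4·8 + 4·4 = 10
b_55 = 7·10 + 4·4 + 4·8 = 8
b_56 = 7·8 + 4·10 + 4·4 = 2
b_57 = 7·2 + 4·8 + 4·10 = 9
b_58 = 7·9 + 4·2 + 4·8 = 4
b_59 = 7·4 + 4·9 + 4·2 = 6
b_60 = 7·6 + 4·4 + 4·9 = 6
b_61 = 7·6 + 4·6 + 4·4 = 5
b_62 = 7·5 + 4·6 + 4·6 = 6
b_63 = 7·6 + 4·5 + 4·6 = 9
b_64 = 7·9 + 4·6 + 4·5 = 8
b_65 = 7·8 + 4·9 + 4·6 = 6
b_66 = 7·6 + 4·8 + 4·9 = 0
b_67 = 7·0 + 4·6 + 4·8 = 1
b_68 = 7·1 + 4·0 + 4·6 = 9
b_69 = 7·9 + 4·1 + 4·0 = 1
b_70 = 7·1 + 4·9 + 4·1 = 3
b_71 = 7·3 + 4·1 + 4·9 = 6
b_72 = 7·6 + 4·3 + 4·1 = 3
b_73 = 7·3 + 4·6 + 4·3 = 2
b_74 = 7·2 + 4·3 + 4·6 = 6
b_75 = 7·6 + 4·2 + 4·3 = 7
b_76 = 7·7 + 4·6 + 4·2 = 4
b_77 = 7·4 + 4·7 + 4·6 = 3
b_78 = 7·3 + 4·4 + 4·7 = 10
b_79 = 7·10 + 4·3 + 4·4 = 10
b_80 = 7·10 + 4·10 + 4·3 = 1
b_81 = 7·1 + 4·10 + 4·10 = 10
b_82 = 7·10 + 4·1 + 4·10 = 4
b_83 = 7·4 + 4·10 + 4·1 = 6
b_84 = 7·6 + 4·4 + 4·10 = 10
b_85 = 7·10 + 4·6 + 4·4 = 0
b_86 = 7·0 + 4·10 + 4·6 = 9
b_87 = 7·9 + 4·0 + 4·10 = 4
b_88 = 7·4 + 4·9 + 4·0 = 9
b_89 = 7·9 + 4·4 + 4·9 = 5
b_90 = 7·5 + 4·9 + 4·4 = 10
b_91 = 7·10 + 4·5 + 4·9 = 5
b_92 = 7·5 + 4·10 + 4·5 = 7
b_93 = 7·7 + 4·5 + 4·10 = 10
b_94 = 7·10 + 4·7 + 4·5 = 8
b_95 = 7·8 + 4·10 + 4·7 = 3
b_96 = 7·3 + 4·8 + 4·10 = 5
b_97 = 7·5 + 4·3 + 4·8 = 2
b_98 = 7·2 + 4·5 + 4·3 = 2
b_99 = 7·2 + 4·2 + 4·5 = 9
b_100 = 7·9 + 4·2 + 4·2 = 2
b_101 = 7·2 + 4·9 + 4·2 = 3
b_102 = 7·3 + 4·2 + 4·9 = 10
b_103 = 7·10 + 4·3 + 4·2 = 2

2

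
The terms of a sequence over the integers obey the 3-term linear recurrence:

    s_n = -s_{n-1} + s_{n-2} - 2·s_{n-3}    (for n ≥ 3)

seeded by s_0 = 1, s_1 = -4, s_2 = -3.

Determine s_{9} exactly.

-147

s_3 = -1·-3 + 1·-4 + -2·1 = -3
s_4 = -1·-3 + 1·-3 + -2·-4 = 8
s_5 = -1·8 + 1·-3 + -2·-3 = -5
s_6 = -1·-5 + 1·8 + -2·-3 = 19
s_7 = -1·19 + 1·-5 + -2·8 = -40
s_8 = -1·-40 + 1·19 + -2·-5 = 69
s_9 = -1·69 + 1·-40 + -2·19 = -147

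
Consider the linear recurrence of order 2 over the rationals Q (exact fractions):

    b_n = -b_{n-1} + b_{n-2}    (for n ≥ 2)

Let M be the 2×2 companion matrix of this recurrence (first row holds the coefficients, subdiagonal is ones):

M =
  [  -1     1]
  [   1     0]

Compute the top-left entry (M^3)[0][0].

(M^3)[0][0] is the top entry after applying M 3 times to the unit state (1, 0). Equivalently it is h_{4} for the auxiliary sequence (h_n) obeying the same recurrence with h_1 = 1 and h_i = 0 for 0 ≤ i < 1:
h_2 = -1·1 + 1·0 = -1
h_3 = -1·-1 + 1·1 = 2
h_4 = -1·2 + 1·-1 = -3

-3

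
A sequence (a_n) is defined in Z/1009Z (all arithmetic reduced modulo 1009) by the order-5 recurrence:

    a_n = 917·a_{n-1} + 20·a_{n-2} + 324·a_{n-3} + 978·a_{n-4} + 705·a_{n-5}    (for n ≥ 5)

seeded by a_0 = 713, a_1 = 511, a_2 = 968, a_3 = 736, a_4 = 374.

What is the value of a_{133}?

395

a_5 = 917·374 + 20·736 + 324·968 + 978·511 + 705·713 = 811
a_6 = 917·811 + 20·374 + 324·736 + 978·968 + 705·511 = 106
a_7 = 917·106 + 20·811 + 324·374 + 978·736 + 705·968 = 248
a_8 = 917·248 + 20·106 + 324·811 + 978·374 + 705·736 = 676
a_9 = 917·676 + 20·248 + 324·106 + 978·811 + 705·374 = 724
a_10 = 917·724 + 20·676 + 324·248 + 978·106 + 705·811 = 423
Continuing the recurrence:
  a_11 = 299;  a_12 = 118;  a_13 = 83;  a_14 = 660;  a_15 = 733;  a_16 = 191
  a_17 = 953;  a_18 = 990;  a_19 = 589;  a_20 = 226;  a_21 = 143;  a_22 = 31
  a_23 = 209;  a_24 = 75;  a_25 = 781;  a_26 = 354;  a_27 = 530;  a_28 = 207
  a_29 = 719;  a_30 = 556;  a_31 = 87;  a_32 = 932;  a_33 = 833;  a_34 = 756
  a_35 = 671;  a_36 = 446;  a_37 = 0;  a_38 = 106;  a_39 = 162;  a_40 = 467
  a_41 = 296;  a_42 = 31;  a_43 = 86;  a_44 = 671;  a_45 = 688;  a_46 = 51
  a_47 = 474;  a_48 = 191;  a_49 = 55;  a_50 = 125;  a_51 = 97;  a_52 = 621
  a_53 = 205;  a_54 = 357;  a_55 = 283;  a_56 = 803;  a_57 = 636;  a_58 = 69
  a_59 = 920;  a_60 = 780;  a_61 = 805;  a_62 = 750;  a_63 = 992;  a_64 = 767
  a_65 = 831;  a_66 = 398;  a_67 = 30;  a_68 = 558;  a_69 = 907;  a_70 = 399
  a_71 = 951;  a_72 = 264;  a_73 = 925;  a_74 = 747;  a_75 = 570;  a_76 = 227
  a_77 = 515;  a_78 = 941;  a_79 = 732;  a_80 = 577;  a_81 = 856;  a_82 = 369
  a_83 = 606;  a_84 = 665;  a_85 = 731;  a_86 = 890;  a_87 = 85;  a_88 = 616
  a_89 = 495;  a_90 = 792;  a_91 = 649;  a_92 = 946;  a_93 = 127;  a_94 = 102
  a_95 = 431;  a_96 = 912;  a_97 = 222;  a_98 = 844;  a_99 = 327;  a_100 = 328
  a_101 = 1005;  a_102 = 53;  a_103 = 79;  a_104 = 973;  a_105 = 169;  a_106 = 829
  a_107 = 814;  a_108 = 791;  a_109 = 874;  a_110 = 993;  a_111 = 4;  a_112 = 421
  a_113 = 387;  a_114 = 513;  a_115 = 788;  a_116 = 453;  a_117 = 315;  a_118 = 941
  a_119 = 137;  a_120 = 986;  a_121 = 823;  a_122 = 685;  a_123 = 755;  a_124 = 445
  a_125 = 1004;  a_126 = 715;  a_127 = 23;  a_128 = 328;  a_129 = 225;  a_130 = 919
  a_131 = 870
a_132 = 917·870 + 20·919 + 324·225 + 978·328 + 705·23 = 134
a_133 = 917·134 + 20·870 + 324·919 + 978·225 + 705·328 = 395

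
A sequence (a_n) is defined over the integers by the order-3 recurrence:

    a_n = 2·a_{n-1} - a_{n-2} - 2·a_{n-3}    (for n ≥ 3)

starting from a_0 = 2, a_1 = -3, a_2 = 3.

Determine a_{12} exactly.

a_3 = 2·3 + -1·-3 + -2·2 = 5
a_4 = 2·5 + -1·3 + -2·-3 = 13
a_5 = 2·13 + -1·5 + -2·3 = 15
a_6 = 2·15 + -1·13 + -2·5 = 7
a_7 = 2·7 + -1·15 + -2·13 = -27
a_8 = 2·-27 + -1·7 + -2·15 = -91
a_9 = 2·-91 + -1·-27 + -2·7 = -169
a_10 = 2·-169 + -1·-91 + -2·-27 = -193
a_11 = 2·-193 + -1·-169 + -2·-91 = -35
a_12 = 2·-35 + -1·-193 + -2·-169 = 461

461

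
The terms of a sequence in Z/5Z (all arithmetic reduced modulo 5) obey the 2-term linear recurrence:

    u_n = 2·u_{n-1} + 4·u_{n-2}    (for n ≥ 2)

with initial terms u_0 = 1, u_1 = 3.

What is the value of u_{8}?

u_2 = 2·3 + 4·1 = 0
u_3 = 2·0 + 4·3 = 2
u_4 = 2·2 + 4·0 = 4
u_5 = 2·4 + 4·2 = 1
u_6 = 2·1 + 4·4 = 3
u_7 = 2·3 + 4·1 = 0
u_8 = 2·0 + 4·3 = 2

2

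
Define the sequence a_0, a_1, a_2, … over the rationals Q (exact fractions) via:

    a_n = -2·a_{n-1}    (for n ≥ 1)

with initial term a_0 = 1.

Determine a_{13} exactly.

a_1 = -2·1 = -2
a_2 = -2·-2 = 4
a_3 = -2·4 = -8
a_4 = -2·-8 = 16
a_5 = -2·16 = -32
a_6 = -2·-32 = 64
a_7 = -2·64 = -128
a_8 = -2·-128 = 256
a_9 = -2·256 = -512
a_10 = -2·-512 = 1024
a_11 = -2·1024 = -2048
a_12 = -2·-2048 = 4096
a_13 = -2·4096 = -8192

-8192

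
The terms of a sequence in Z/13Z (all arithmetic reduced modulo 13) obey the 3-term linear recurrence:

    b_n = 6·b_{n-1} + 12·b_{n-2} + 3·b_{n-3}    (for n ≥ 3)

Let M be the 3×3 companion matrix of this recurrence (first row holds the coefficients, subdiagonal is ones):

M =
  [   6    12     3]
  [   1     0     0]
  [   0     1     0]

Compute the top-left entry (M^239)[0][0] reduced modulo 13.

(M^239)[0][0] is the top entry after applying M 239 times to the unit state (1, 0, 0). Equivalently it is h_{241} for the auxiliary sequence (h_n) obeying the same recurrence with h_2 = 1 and h_i = 0 for 0 ≤ i < 2:
h_3 = 6·1 + 12·0 + 3·0 = 6
h_4 = 6·6 + 12·1 + 3·0 = 9
h_5 = 6·9 + 12·6 + 3·1 = 12
h_6 = 6·12 + 12·9 + 3·6 = 3
h_7 = 6·3 + 12·12 + 3·9 = 7
h_8 = 6·7 + 12·3 + 3·12 = 10
Continuing the recurrence:
  h_9 = 10;  h_10 = 6;  h_11 = 4;  h_12 = 9;  h_13 = 3;  h_14 = 8
  h_15 = 7;  h_16 = 4;  h_17 = 2;  h_18 = 3;  h_19 = 2;  h_20 = 2
  h_21 = 6;  h_22 = 1;  h_23 = 6;  h_24 = 1;  h_25 = 3;  h_26 = 9
  h_27 = 2;  h_28 = 12;  h_29 = 6;  h_30 = 4;  h_31 = 2;  h_32 = 0
  h_33 = 10;  h_34 = 1;  h_35 = 9;  h_36 = 5;  h_37 = 11;  h_38 = 10
  h_39 = 12;  h_40 = 4;  h_41 = 3;  h_42 = 11;  h_43 = 10;  h_44 = 6
  h_45 = 7;  h_46 = 1;  h_47 = 4;  h_48 = 5;  h_49 = 3;  h_50 = 12
  h_51 = 6;  h_52 = 7;  h_53 = 7;  h_54 = 1;  h_55 = 7;  h_56 = 10
  h_57 = 4;  h_58 = 9;  h_59 = 2;  h_60 = 2;  h_61 = 11;  h_62 = 5
  h_63 = 12;  h_64 = 9;  h_65 = 5;  h_66 = 5;  h_67 = 0;  h_68 = 10
  h_69 = 10;  h_70 = 11;  h_71 = 8;  h_72 = 2;  h_73 = 11;  h_74 = 10
  h_75 = 3;  h_76 = 2;  h_77 = 0;  h_78 = 7;  h_79 = 9;  h_80 = 8
  h_81 = 8;  h_82 = 2;  h_83 = 2;  h_84 = 8;  h_85 = 0;  h_86 = 11
  h_87 = 12;  h_88 = 9;  h_89 = 10;  h_90 = 9;  h_91 = 6;  h_92 = 5
  h_93 = 12;  h_94 = 7;  h_95 = 6;  h_96 = 0;  h_97 = 2;  h_98 = 4
  h_99 = 9;  h_100 = 4;  h_101 = 1;  h_102 = 3;  h_103 = 3;  h_104 = 5
  h_105 = 10;  h_106 = 12;  h_107 = 12;  h_108 = 12;  h_109 = 5;  h_110 = 2
  h_111 = 4;  h_112 = 11;  h_113 = 3;  h_114 = 6;  h_115 = 1;  h_116 = 9
  h_117 = 6;  h_118 = 4;  h_119 = 6;  h_120 = 11;  h_121 = 7;  h_122 = 10
  h_123 = 8;  h_124 = 7;  h_125 = 12;  h_126 = 11;  h_127 = 10;  h_128 = 7
  h_129 = 0;  h_130 = 10;  h_131 = 3;  h_132 = 8;  h_133 = 10;  h_134 = 9
  h_135 = 3;  h_136 = 0;  h_137 = 11;  h_138 = 10;  h_139 = 10;  h_140 = 5
  h_141 = 11;  h_142 = 0;  h_143 = 4;  h_144 = 5;  h_145 = 0;  h_146 = 7
  h_147 = 5;  h_148 = 10;  h_149 = 11;  h_150 = 6;  h_151 = 3;  h_152 = 6
  h_153 = 12;  h_154 = 10;  h_155 = 1;  h_156 = 6;  h_157 = 0;  h_158 = 10
  h_159 = 0;  h_160 = 3;  h_161 = 9;  h_162 = 12;  h_163 = 7;  h_164 = 5
  h_165 = 7;  h_166 = 6;  h_167 = 5;  h_168 = 6;  h_169 = 10;  h_170 = 4
  h_171 = 6;  h_172 = 10;  h_173 = 1;  h_174 = 1;  h_175 = 9;  h_176 = 4
  h_177 = 5;  h_178 = 1;  h_179 = 0;  h_180 = 1;  h_181 = 9;  h_182 = 1
  h_183 = 0;  h_184 = 0;  h_185 = 3;  h_186 = 5;  h_187 = 1;  h_188 = 10
  h_189 = 9;  h_190 = 8;  h_191 = 4;  h_192 = 4;  h_193 = 5;  h_194 = 12
  h_195 = 1;  h_196 = 9;  h_197 = 11;  h_198 = 8;  h_199 = 12;  h_200 = 6
  h_201 = 9;  h_202 = 6;  h_203 = 6;  h_204 = 5;  h_205 = 3;  h_206 = 5
  h_207 = 3;  h_208 = 9;  h_209 = 1;  h_210 = 6;  h_211 = 10;  h_212 = 5
  h_213 = 12;  h_214 = 6;  h_215 = 0;  h_216 = 4;  h_217 = 3;  h_218 = 1
  h_219 = 2;  h_220 = 7;  h_221 = 4;  h_222 = 10;  h_223 = 12;  h_224 = 9
  h_225 = 7;  h_226 = 4;  h_227 = 5;  h_228 = 8;  h_229 = 3;  h_230 = 12
  h_231 = 2;  h_232 = 9;  h_233 = 10;  h_234 = 5;  h_235 = 8;  h_236 = 8
  h_237 = 3;  h_238 = 8;  h_239 = 4
h_240 = 6·4 + 12·8 + 3·3 = 12
h_241 = 6·12 + 12·4 + 3·8 = 1

1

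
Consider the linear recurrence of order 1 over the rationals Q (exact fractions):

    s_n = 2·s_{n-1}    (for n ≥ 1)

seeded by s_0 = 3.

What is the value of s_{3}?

24

s_1 = 2·3 = 6
s_2 = 2·6 = 12
s_3 = 2·12 = 24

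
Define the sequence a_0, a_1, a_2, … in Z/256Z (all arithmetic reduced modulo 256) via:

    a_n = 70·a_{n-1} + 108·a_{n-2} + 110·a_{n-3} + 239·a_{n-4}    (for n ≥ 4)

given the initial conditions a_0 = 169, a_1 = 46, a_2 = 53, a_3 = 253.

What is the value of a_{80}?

a_4 = 70·253 + 108·53 + 110·46 + 239·169 = 21
a_5 = 70·21 + 108·253 + 110·53 + 239·46 = 50
a_6 = 70·50 + 108·21 + 110·253 + 239·53 = 185
a_7 = 70·185 + 108·50 + 110·21 + 239·253 = 231
a_8 = 70·231 + 108·185 + 110·50 + 239·21 = 77
a_9 = 70·77 + 108·231 + 110·185 + 239·50 = 174
a_10 = 70·174 + 108·77 + 110·231 + 239·185 = 9
a_11 = 70·9 + 108·174 + 110·77 + 239·231 = 157
a_12 = 70·157 + 108·9 + 110·174 + 239·77 = 97
a_13 = 70·97 + 108·157 + 110·9 + 239·174 = 18
a_14 = 70·18 + 108·97 + 110·157 + 239·9 = 181
a_15 = 70·181 + 108·18 + 110·97 + 239·157 = 87
a_16 = 70·87 + 108·181 + 110·18 + 239·97 = 113
a_17 = 70·113 + 108·87 + 110·181 + 239·18 = 46
a_18 = 70·46 + 108·113 + 110·87 + 239·181 = 157
a_19 = 70·157 + 108·46 + 110·113 + 239·87 = 29
a_20 = 70·29 + 108·157 + 110·46 + 239·113 = 109
a_21 = 70·109 + 108·29 + 110·157 + 239·46 = 114
a_22 = 70·114 + 108·109 + 110·29 + 239·157 = 49
a_23 = 70·49 + 108·114 + 110·109 + 239·29 = 103
a_24 = 70·103 + 108·49 + 110·114 + 239·109 = 149
a_25 = 70·149 + 108·103 + 110·49 + 239·114 = 174
a_26 = 70·174 + 108·149 + 110·103 + 239·49 = 113
a_27 = 70·113 + 108·174 + 110·149 + 239·103 = 125
a_28 = 70·125 + 108·113 + 110·174 + 239·149 = 185
a_29 = 70·185 + 108·125 + 110·113 + 239·174 = 82
a_30 = 70·82 + 108·185 + 110·125 + 239·113 = 173
a_31 = 70·173 + 108·82 + 110·185 + 239·125 = 23
a_32 = 70·23 + 108·173 + 110·82 + 239·185 = 57
a_33 = 70·57 + 108·23 + 110·173 + 239·82 = 46
a_34 = 70·46 + 108·57 + 110·23 + 239·173 = 5
a_35 = 70·5 + 108·46 + 110·57 + 239·23 = 189
a_36 = 70·189 + 108·5 + 110·46 + 239·57 = 197
a_37 = 70·197 + 108·189 + 110·5 + 239·46 = 178
a_38 = 70·178 + 108·197 + 110·189 + 239·5 = 169
a_39 = 70·169 + 108·178 + 110·197 + 239·189 = 103
a_40 = 70·103 + 108·169 + 110·178 + 239·197 = 221
a_41 = 70·221 + 108·103 + 110·169 + 239·178 = 174
a_42 = 70·174 + 108·221 + 110·103 + 239·169 = 217
a_43 = 70·217 + 108·174 + 110·221 + 239·103 = 221
a_44 = 70·221 + 108·217 + 110·174 + 239·221 = 17
a_45 = 70·17 + 108·221 + 110·217 + 239·174 = 146
a_46 = 70·146 + 108·17 + 110·221 + 239·217 = 165
a_47 = 70·165 + 108·146 + 110·17 + 239·221 = 87
a_48 = 70·87 + 108·165 + 110·146 + 239·17 = 1
a_49 = 70·1 + 108·87 + 110·165 + 239·146 = 46
a_50 = 70·46 + 108·1 + 110·87 + 239·165 = 109
a_51 = 70·109 + 108·46 + 110·1 + 239·87 = 221
a_52 = 70·221 + 108·109 + 110·46 + 239·1 = 29
a_53 = 70·29 + 108·221 + 110·109 + 239·46 = 242
a_54 = 70·242 + 108·29 + 110·221 + 239·109 = 33
a_55 = 70·33 + 108·242 + 110·29 + 239·221 = 231
a_56 = 70·231 + 108·33 + 110·242 + 239·29 = 37
a_57 = 70·37 + 108·231 + 110·33 + 239·242 = 174
a_58 = 70·174 + 108·37 + 110·231 + 239·33 = 65
a_59 = 70·65 + 108·174 + 110·37 + 239·231 = 189
a_60 = 70·189 + 108·65 + 110·174 + 239·37 = 105
a_61 = 70·105 + 108·189 + 110·65 + 239·174 = 210
a_62 = 70·210 + 108·105 + 110·189 + 239·65 = 157
a_63 = 70·157 + 108·210 + 110·105 + 239·189 = 23
a_64 = 70·23 + 108·157 + 110·210 + 239·105 = 201
a_65 = 70·201 + 108·23 + 110·157 + 239·210 = 46
a_66 = 70·46 + 108·201 + 110·23 + 239·157 = 213
a_67 = 70·213 + 108·46 + 110·201 + 239·23 = 125
a_68 = 70·125 + 108·213 + 110·46 + 239·201 = 117
a_69 = 70·117 + 108·125 + 110·213 + 239·46 = 50
a_70 = 70·50 + 108·117 + 110·125 + 239·213 = 153
a_71 = 70·153 + 108·50 + 110·117 + 239·125 = 231
a_72 = 70·231 + 108·153 + 110·50 + 239·117 = 109
a_73 = 70·109 + 108·231 + 110·153 + 239·50 = 174
a_74 = 70·174 + 108·109 + 110·231 + 239·153 = 169
a_75 = 70·169 + 108·174 + 110·109 + 239·231 = 29
a_76 = 70·29 + 108·169 + 110·174 + 239·109 = 193
a_77 = 70·193 + 108·29 + 110·169 + 239·174 = 18
a_78 = 70·18 + 108·193 + 110·29 + 239·169 = 149
a_79 = 70·149 + 108·18 + 110·193 + 239·29 = 87
a_80 = 70·87 + 108·149 + 110·18 + 239·193 = 145

145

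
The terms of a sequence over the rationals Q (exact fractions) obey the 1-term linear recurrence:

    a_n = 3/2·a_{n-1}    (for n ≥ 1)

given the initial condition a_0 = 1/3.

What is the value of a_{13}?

a_1 = 3/2·1/3 = 1/2
a_2 = 3/2·1/2 = 3/4
a_3 = 3/2·3/4 = 9/8
a_4 = 3/2·9/8 = 27/16
a_5 = 3/2·27/16 = 81/32
a_6 = 3/2·81/32 = 243/64
a_7 = 3/2·243/64 = 729/128
a_8 = 3/2·729/128 = 2187/256
a_9 = 3/2·2187/256 = 6561/512
a_10 = 3/2·6561/512 = 19683/1024
a_11 = 3/2·19683/1024 = 59049/2048
a_12 = 3/2·59049/2048 = 177147/4096
a_13 = 3/2·177147/4096 = 531441/8192

531441/8192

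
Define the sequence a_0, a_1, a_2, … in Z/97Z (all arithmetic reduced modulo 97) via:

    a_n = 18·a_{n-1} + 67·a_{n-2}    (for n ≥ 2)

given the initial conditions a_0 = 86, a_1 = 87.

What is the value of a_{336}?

a_2 = 18·87 + 67·86 = 53
a_3 = 18·53 + 67·87 = 90
a_4 = 18·90 + 67·53 = 30
a_5 = 18·30 + 67·90 = 71
a_6 = 18·71 + 67·30 = 87
a_7 = 18·87 + 67·71 = 18
Continuing the recurrence:
  a_8 = 42;  a_9 = 22;  a_10 = 9;  a_11 = 84;  a_12 = 78;  a_13 = 48
  a_14 = 76;  a_15 = 25;  a_16 = 13;  a_17 = 66;  a_18 = 22;  a_19 = 65
  a_20 = 25;  a_21 = 52;  a_22 = 89;  a_23 = 42;  a_24 = 26;  a_25 = 81
  a_26 = 96;  a_27 = 74;  a_28 = 4;  a_29 = 83;  a_30 = 16;  a_31 = 29
  a_32 = 42;  a_33 = 80;  a_34 = 83;  a_35 = 64;  a_36 = 20;  a_37 = 89
  a_38 = 32;  a_39 = 40;  a_40 = 51;  a_41 = 9;  a_42 = 87;  a_43 = 35
  a_44 = 57;  a_45 = 73;  a_46 = 89;  a_47 = 91;  a_48 = 35;  a_49 = 34
  a_50 = 47;  a_51 = 20;  a_52 = 17;  a_53 = 94;  a_54 = 18;  a_55 = 26
  a_56 = 25;  a_57 = 58;  a_58 = 3;  a_59 = 60;  a_60 = 20;  a_61 = 15
  a_62 = 58;  a_63 = 12;  a_64 = 28;  a_65 = 47;  a_66 = 6;  a_67 = 56
  a_68 = 52;  a_69 = 32;  a_70 = 83;  a_71 = 49;  a_72 = 41;  a_73 = 44
  a_74 = 47;  a_75 = 11;  a_76 = 49;  a_77 = 67;  a_78 = 27;  a_79 = 28
  a_80 = 82;  a_81 = 54;  a_82 = 64;  a_83 = 17;  a_84 = 35;  a_85 = 23
  a_86 = 43;  a_87 = 84;  a_88 = 28;  a_89 = 21;  a_90 = 23;  a_91 = 75
  a_92 = 78;  a_93 = 27;  a_94 = 86;  a_95 = 59;  a_96 = 34;  a_97 = 6
  a_98 = 58;  a_99 = 88;  a_100 = 38;  a_101 = 81;  a_102 = 27;  a_103 = 93
  a_104 = 88;  a_105 = 55;  a_106 = 96;  a_107 = 78;  a_108 = 76;  a_109 = 95
  a_110 = 12;  a_111 = 82;  a_112 = 49;  a_113 = 71;  a_114 = 2;  a_115 = 40
  a_116 = 78;  a_117 = 10;  a_118 = 71;  a_119 = 8;  a_120 = 51;  a_121 = 96
  a_122 = 4;  a_123 = 5;  a_124 = 67;  a_125 = 86;  a_126 = 23;  a_127 = 65
  a_128 = 92;  a_129 = 94;  a_130 = 96;  a_131 = 72;  a_132 = 65;  a_133 = 77
  a_134 = 18;  a_135 = 51;  a_136 = 87;  a_137 = 36;  a_138 = 75;  a_139 = 76
  a_140 = 88;  a_141 = 80;  a_142 = 61;  a_143 = 56;  a_144 = 51;  a_145 = 14
  a_146 = 80;  a_147 = 50;  a_148 = 52;  a_149 = 18;  a_150 = 25;  a_151 = 7
  a_152 = 55;  a_153 = 4;  a_154 = 71;  a_155 = 91;  a_156 = 90;  a_157 = 54
  a_158 = 18;  a_159 = 62;  a_160 = 91;  a_161 = 69;  a_162 = 64;  a_163 = 52
  a_164 = 83;  a_165 = 31;  a_166 = 8;  a_167 = 87;  a_168 = 65;  a_169 = 15
  a_170 = 66;  a_171 = 59;  a_172 = 52;  a_173 = 39;  a_174 = 15;  a_175 = 70
  a_176 = 34;  a_177 = 64;  a_178 = 35;  a_179 = 68;  a_180 = 77;  a_181 = 25
  a_182 = 80;  a_183 = 11;  a_184 = 29;  a_185 = 95;  a_186 = 64;  a_187 = 48
  a_188 = 11;  a_189 = 19;  a_190 = 12;  a_191 = 34;  a_192 = 58;  a_193 = 24
  a_194 = 50;  a_195 = 83;  a_196 = 91;  a_197 = 21;  a_198 = 73;  a_199 = 5
  a_200 = 34;  a_201 = 74;  a_202 = 21;  a_203 = 1;  a_204 = 67;  a_205 = 12
  a_206 = 49;  a_207 = 37;  a_208 = 69;  a_209 = 35;  a_210 = 15;  a_211 = 93
  a_212 = 60;  a_213 = 36;  a_214 = 12;  a_215 = 9;  a_216 = 93;  a_217 = 46
  a_218 = 75;  a_219 = 67;  a_220 = 23;  a_221 = 53;  a_222 = 70;  a_223 = 58
  a_224 = 11;  a_225 = 10;  a_226 = 44;  a_227 = 7;  a_228 = 67;  a_229 = 26
  a_230 = 10;  a_231 = 79;  a_232 = 55;  a_233 = 75;  a_234 = 88;  a_235 = 13
  a_236 = 19;  a_237 = 49;  a_238 = 21;  a_239 = 72;  a_240 = 84;  a_241 = 31
  a_242 = 75;  a_243 = 32;  a_244 = 72;  a_245 = 45;  a_246 = 8;  a_247 = 55
  a_248 = 71;  a_249 = 16;  a_250 = 1;  a_251 = 23;  a_252 = 93;  a_253 = 14
  a_254 = 81;  a_255 = 68;  a_256 = 55;  a_257 = 17;  a_258 = 14;  a_259 = 33
  a_260 = 77;  a_261 = 8;  a_262 = 65;  a_263 = 57;  a_264 = 46;  a_265 = 88
  a_266 = 10;  a_267 = 62;  a_268 = 40;  a_269 = 24;  a_270 = 8;  a_271 = 6
  a_272 = 62;  a_273 = 63;  a_274 = 50;  a_275 = 77;  a_276 = 80;  a_277 = 3
  a_278 = 79;  a_279 = 71;  a_280 = 72;  a_281 = 39;  a_282 = 94;  a_283 = 37
  a_284 = 77;  a_285 = 82;  a_286 = 39;  a_287 = 85;  a_288 = 69;  a_289 = 50
  a_290 = 91;  a_291 = 41;  a_292 = 45;  a_293 = 65;  a_294 = 14;  a_295 = 48
  a_296 = 56;  a_297 = 53;  a_298 = 50;  a_299 = 86;  a_300 = 48;  a_301 = 30
  a_302 = 70;  a_303 = 69;  a_304 = 15;  a_305 = 43;  a_306 = 33;  a_307 = 80
  a_308 = 62;  a_309 = 74;  a_310 = 54;  a_311 = 13;  a_312 = 69;  a_313 = 76
  a_314 = 74;  a_315 = 22;  a_316 = 19;  a_317 = 70;  a_318 = 11;  a_319 = 38
  a_320 = 63;  a_321 = 91;  a_322 = 39;  a_323 = 9;  a_324 = 59;  a_325 = 16
  a_326 = 70;  a_327 = 4;  a_328 = 9;  a_329 = 42;  a_330 = 1;  a_331 = 19
  a_332 = 21;  a_333 = 2;  a_334 = 85
a_335 = 18·85 + 67·2 = 15
a_336 = 18·15 + 67·85 = 48

48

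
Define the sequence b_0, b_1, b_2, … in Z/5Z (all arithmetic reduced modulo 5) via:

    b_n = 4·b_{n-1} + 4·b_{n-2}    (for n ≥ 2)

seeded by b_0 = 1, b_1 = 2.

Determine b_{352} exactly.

b_2 = 4·2 + 4·1 = 2
b_3 = 4·2 + 4·2 = 1
b_4 = 4·1 + 4·2 = 2
(b_3, b_4) = (1, 2) = (b_0, b_1), so the sequence has period 3.
352 ≡ 1 (mod 3), hence b_352 = b_1 = 2.

2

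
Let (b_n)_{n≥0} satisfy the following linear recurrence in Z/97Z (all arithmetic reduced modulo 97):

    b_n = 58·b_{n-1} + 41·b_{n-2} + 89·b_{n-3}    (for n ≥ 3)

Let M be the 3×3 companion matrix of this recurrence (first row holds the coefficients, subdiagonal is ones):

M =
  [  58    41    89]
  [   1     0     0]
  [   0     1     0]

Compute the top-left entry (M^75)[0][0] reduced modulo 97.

(M^75)[0][0] is the top entry after applying M 75 times to the unit state (1, 0, 0). Equivalently it is h_{77} for the auxiliary sequence (h_n) obeying the same recurrence with h_2 = 1 and h_i = 0 for 0 ≤ i < 2:
h_3 = 58·1 + 41·0 + 89·0 = 58
h_4 = 58·58 + 41·1 + 89·0 = 10
h_5 = 58·10 + 41·58 + 89·1 = 40
h_6 = 58·40 + 41·10 + 89·58 = 35
h_7 = 58·35 + 41·40 + 89·10 = 1
h_8 = 58·1 + 41·35 + 89·40 = 9
h_9 = 58·9 + 41·1 + 89·35 = 89
h_10 = 58·89 + 41·9 + 89·1 = 91
h_11 = 58·91 + 41·89 + 89·9 = 28
h_12 = 58·28 + 41·91 + 89·89 = 84
h_13 = 58·84 + 41·28 + 89·91 = 54
h_14 = 58·54 + 41·84 + 89·28 = 47
h_15 = 58·47 + 41·54 + 89·84 = 0
h_16 = 58·0 + 41·47 + 89·54 = 40
h_17 = 58·40 + 41·0 + 89·47 = 4
h_18 = 58·4 + 41·40 + 89·0 = 29
h_19 = 58·29 + 41·4 + 89·40 = 71
h_20 = 58·71 + 41·29 + 89·4 = 37
h_21 = 58·37 + 41·71 + 89·29 = 72
h_22 = 58·72 + 41·37 + 89·71 = 81
h_23 = 58·81 + 41·72 + 89·37 = 79
h_24 = 58·79 + 41·81 + 89·72 = 52
h_25 = 58·52 + 41·79 + 89·81 = 78
h_26 = 58·78 + 41·52 + 89·79 = 10
h_27 = 58·10 + 41·78 + 89·52 = 64
h_28 = 58·64 + 41·10 + 89·78 = 6
h_29 = 58·6 + 41·64 + 89·10 = 79
h_30 = 58·79 + 41·6 + 89·64 = 48
h_31 = 58·48 + 41·79 + 89·6 = 58
h_32 = 58·58 + 41·48 + 89·79 = 44
h_33 = 58·44 + 41·58 + 89·48 = 84
h_34 = 58·84 + 41·44 + 89·58 = 4
h_35 = 58·4 + 41·84 + 89·44 = 26
h_36 = 58·26 + 41·4 + 89·84 = 30
h_37 = 58·30 + 41·26 + 89·4 = 58
h_38 = 58·58 + 41·30 + 89·26 = 21
h_39 = 58·21 + 41·58 + 89·30 = 58
h_40 = 58·58 + 41·21 + 89·58 = 75
h_41 = 58·75 + 41·58 + 89·21 = 61
h_42 = 58·61 + 41·75 + 89·58 = 38
h_43 = 58·38 + 41·61 + 89·75 = 31
h_44 = 58·31 + 41·38 + 89·61 = 55
h_45 = 58·55 + 41·31 + 89·38 = 83
h_46 = 58·83 + 41·55 + 89·31 = 31
h_47 = 58·31 + 41·83 + 89·55 = 8
h_48 = 58·8 + 41·31 + 89·83 = 4
h_49 = 58·4 + 41·8 + 89·31 = 21
h_50 = 58·21 + 41·4 + 89·8 = 57
h_51 = 58·57 + 41·21 + 89·4 = 61
h_52 = 58·61 + 41·57 + 89·21 = 81
h_53 = 58·81 + 41·61 + 89·57 = 50
h_54 = 58·50 + 41·81 + 89·61 = 10
h_55 = 58·10 + 41·50 + 89·81 = 42
h_56 = 58·42 + 41·10 + 89·50 = 21
h_57 = 58·21 + 41·42 + 89·10 = 47
h_58 = 58·47 + 41·21 + 89·42 = 50
h_59 = 58·50 + 41·47 + 89·21 = 3
h_60 = 58·3 + 41·50 + 89·47 = 5
h_61 = 58·5 + 41·3 + 89·50 = 13
h_62 = 58·13 + 41·5 + 89·3 = 62
h_63 = 58·62 + 41·13 + 89·5 = 15
h_64 = 58·15 + 41·62 + 89·13 = 10
h_65 = 58·10 + 41·15 + 89·62 = 20
h_66 = 58·20 + 41·10 + 89·15 = 92
h_67 = 58·92 + 41·20 + 89·10 = 62
h_68 = 58·62 + 41·92 + 89·20 = 30
h_69 = 58·30 + 41·62 + 89·92 = 54
h_70 = 58·54 + 41·30 + 89·62 = 83
h_71 = 58·83 + 41·54 + 89·30 = 95
h_72 = 58·95 + 41·83 + 89·54 = 42
h_73 = 58·42 + 41·95 + 89·83 = 41
h_74 = 58·41 + 41·42 + 89·95 = 42
h_75 = 58·42 + 41·41 + 89·42 = 95
h_76 = 58·95 + 41·42 + 89·41 = 17
h_77 = 58·17 + 41·95 + 89·42 = 83

83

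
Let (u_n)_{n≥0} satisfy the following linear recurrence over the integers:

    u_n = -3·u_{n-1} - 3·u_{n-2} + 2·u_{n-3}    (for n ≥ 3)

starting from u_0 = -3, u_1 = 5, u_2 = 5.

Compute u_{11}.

u_3 = -3·5 + -3·5 + 2·-3 = -36
u_4 = -3·-36 + -3·5 + 2·5 = 103
u_5 = -3·103 + -3·-36 + 2·5 = -191
u_6 = -3·-191 + -3·103 + 2·-36 = 192
u_7 = -3·192 + -3·-191 + 2·103 = 203
u_8 = -3·203 + -3·192 + 2·-191 = -1567
u_9 = -3·-1567 + -3·203 + 2·192 = 4476
u_10 = -3·4476 + -3·-1567 + 2·203 = -8321
u_11 = -3·-8321 + -3·4476 + 2·-1567 = 8401

8401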